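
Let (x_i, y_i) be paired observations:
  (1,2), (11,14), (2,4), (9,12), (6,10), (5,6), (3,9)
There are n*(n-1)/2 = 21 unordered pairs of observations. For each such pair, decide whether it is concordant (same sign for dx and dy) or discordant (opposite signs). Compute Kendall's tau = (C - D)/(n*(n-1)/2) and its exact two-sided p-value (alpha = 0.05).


Step 1: Enumerate the 21 unordered pairs (i,j) with i<j and classify each by sign(x_j-x_i) * sign(y_j-y_i).
  (1,2):dx=+10,dy=+12->C; (1,3):dx=+1,dy=+2->C; (1,4):dx=+8,dy=+10->C; (1,5):dx=+5,dy=+8->C
  (1,6):dx=+4,dy=+4->C; (1,7):dx=+2,dy=+7->C; (2,3):dx=-9,dy=-10->C; (2,4):dx=-2,dy=-2->C
  (2,5):dx=-5,dy=-4->C; (2,6):dx=-6,dy=-8->C; (2,7):dx=-8,dy=-5->C; (3,4):dx=+7,dy=+8->C
  (3,5):dx=+4,dy=+6->C; (3,6):dx=+3,dy=+2->C; (3,7):dx=+1,dy=+5->C; (4,5):dx=-3,dy=-2->C
  (4,6):dx=-4,dy=-6->C; (4,7):dx=-6,dy=-3->C; (5,6):dx=-1,dy=-4->C; (5,7):dx=-3,dy=-1->C
  (6,7):dx=-2,dy=+3->D
Step 2: C = 20, D = 1, total pairs = 21.
Step 3: tau = (C - D)/(n(n-1)/2) = (20 - 1)/21 = 0.904762.
Step 4: Exact two-sided p-value (enumerate n! = 5040 permutations of y under H0): p = 0.002778.
Step 5: alpha = 0.05. reject H0.

tau_b = 0.9048 (C=20, D=1), p = 0.002778, reject H0.


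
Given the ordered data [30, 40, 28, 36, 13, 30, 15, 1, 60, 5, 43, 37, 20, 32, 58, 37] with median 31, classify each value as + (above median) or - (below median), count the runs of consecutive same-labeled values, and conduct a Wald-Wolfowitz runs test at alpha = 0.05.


Step 1: Compute median = 31; label A = above, B = below.
Labels in order: BABABBBBABAABAAA  (n_A = 8, n_B = 8)
Step 2: Count runs R = 10.
Step 3: Under H0 (random ordering), E[R] = 2*n_A*n_B/(n_A+n_B) + 1 = 2*8*8/16 + 1 = 9.0000.
        Var[R] = 2*n_A*n_B*(2*n_A*n_B - n_A - n_B) / ((n_A+n_B)^2 * (n_A+n_B-1)) = 14336/3840 = 3.7333.
        SD[R] = 1.9322.
Step 4: Continuity-corrected z = (R - 0.5 - E[R]) / SD[R] = (10 - 0.5 - 9.0000) / 1.9322 = 0.2588.
Step 5: Two-sided p-value via normal approximation = 2*(1 - Phi(|z|)) = 0.795809.
Step 6: alpha = 0.05. fail to reject H0.

R = 10, z = 0.2588, p = 0.795809, fail to reject H0.


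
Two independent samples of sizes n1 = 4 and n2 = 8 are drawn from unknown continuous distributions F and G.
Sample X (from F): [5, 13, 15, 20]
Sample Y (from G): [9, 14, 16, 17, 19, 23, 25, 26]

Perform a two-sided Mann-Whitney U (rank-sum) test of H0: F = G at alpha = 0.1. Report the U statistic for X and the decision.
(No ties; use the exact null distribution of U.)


Step 1: Combine and sort all 12 observations; assign midranks.
sorted (value, group): (5,X), (9,Y), (13,X), (14,Y), (15,X), (16,Y), (17,Y), (19,Y), (20,X), (23,Y), (25,Y), (26,Y)
ranks: 5->1, 9->2, 13->3, 14->4, 15->5, 16->6, 17->7, 19->8, 20->9, 23->10, 25->11, 26->12
Step 2: Rank sum for X: R1 = 1 + 3 + 5 + 9 = 18.
Step 3: U_X = R1 - n1(n1+1)/2 = 18 - 4*5/2 = 18 - 10 = 8.
       U_Y = n1*n2 - U_X = 32 - 8 = 24.
Step 4: No ties, so the exact null distribution of U (based on enumerating the C(12,4) = 495 equally likely rank assignments) gives the two-sided p-value.
Step 5: p-value = 0.214141; compare to alpha = 0.1. fail to reject H0.

U_X = 8, p = 0.214141, fail to reject H0 at alpha = 0.1.


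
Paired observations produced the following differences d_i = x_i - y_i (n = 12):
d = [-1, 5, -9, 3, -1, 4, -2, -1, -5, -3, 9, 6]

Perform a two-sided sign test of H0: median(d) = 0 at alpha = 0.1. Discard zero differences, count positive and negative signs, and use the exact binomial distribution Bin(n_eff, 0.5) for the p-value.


Step 1: Discard zero differences. Original n = 12; n_eff = number of nonzero differences = 12.
Nonzero differences (with sign): -1, +5, -9, +3, -1, +4, -2, -1, -5, -3, +9, +6
Step 2: Count signs: positive = 5, negative = 7.
Step 3: Under H0: P(positive) = 0.5, so the number of positives S ~ Bin(12, 0.5).
Step 4: Two-sided exact p-value = sum of Bin(12,0.5) probabilities at or below the observed probability = 0.774414.
Step 5: alpha = 0.1. fail to reject H0.

n_eff = 12, pos = 5, neg = 7, p = 0.774414, fail to reject H0.


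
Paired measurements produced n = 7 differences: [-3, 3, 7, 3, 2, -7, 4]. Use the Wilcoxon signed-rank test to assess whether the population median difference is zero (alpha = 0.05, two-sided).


Step 1: Drop any zero differences (none here) and take |d_i|.
|d| = [3, 3, 7, 3, 2, 7, 4]
Step 2: Midrank |d_i| (ties get averaged ranks).
ranks: |3|->3, |3|->3, |7|->6.5, |3|->3, |2|->1, |7|->6.5, |4|->5
Step 3: Attach original signs; sum ranks with positive sign and with negative sign.
W+ = 3 + 6.5 + 3 + 1 + 5 = 18.5
W- = 3 + 6.5 = 9.5
(Check: W+ + W- = 28 should equal n(n+1)/2 = 28.)
Step 4: Test statistic W = min(W+, W-) = 9.5.
Step 5: Ties in |d|, so use the tie-corrected normal approximation.
        E[W] = n(n+1)/4 = 7*8/4 = 14.
        Tie groups: |d|=3 (t=3), |d|=7 (t=2); sum(t^3 - t) = 30.
        Var[W] = n(n+1)(2n+1)/24 - sum(t^3-t)/48 = 840/24 - 30/48 = 34.375.
        z = (W - E[W]) / sqrt(Var[W]) = (9.5 - 14) / 5.8630 = -0.7675.
        Two-sided p = 2*Phi(z) = 0.442771.
Step 6: alpha = 0.05. fail to reject H0.

W+ = 18.5, W- = 9.5, W = min = 9.5, p = 0.442771, fail to reject H0.


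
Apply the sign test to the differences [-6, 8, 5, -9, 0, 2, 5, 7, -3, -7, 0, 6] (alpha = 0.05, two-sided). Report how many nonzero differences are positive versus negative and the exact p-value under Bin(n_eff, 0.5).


Step 1: Discard zero differences. Original n = 12; n_eff = number of nonzero differences = 10.
Nonzero differences (with sign): -6, +8, +5, -9, +2, +5, +7, -3, -7, +6
Step 2: Count signs: positive = 6, negative = 4.
Step 3: Under H0: P(positive) = 0.5, so the number of positives S ~ Bin(10, 0.5).
Step 4: Two-sided exact p-value = sum of Bin(10,0.5) probabilities at or below the observed probability = 0.753906.
Step 5: alpha = 0.05. fail to reject H0.

n_eff = 10, pos = 6, neg = 4, p = 0.753906, fail to reject H0.


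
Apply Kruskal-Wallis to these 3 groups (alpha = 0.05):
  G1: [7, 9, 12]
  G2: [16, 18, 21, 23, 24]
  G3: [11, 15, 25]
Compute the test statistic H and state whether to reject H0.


Step 1: Combine all N = 11 observations and assign midranks.
sorted (value, group, rank): (7,G1,1), (9,G1,2), (11,G3,3), (12,G1,4), (15,G3,5), (16,G2,6), (18,G2,7), (21,G2,8), (23,G2,9), (24,G2,10), (25,G3,11)
Step 2: Sum ranks within each group.
R_1 = 7 (n_1 = 3)
R_2 = 40 (n_2 = 5)
R_3 = 19 (n_3 = 3)
Step 3: H = 12/(N(N+1)) * sum(R_i^2/n_i) - 3(N+1)
     = 12/(11*12) * (7^2/3 + 40^2/5 + 19^2/3) - 3*12
     = 0.090909 * 456.667 - 36
     = 5.515152.
Step 4: No ties, so H is used without correction.
Step 5: Under H0, H ~ chi^2(2); p-value = 0.063445.
Step 6: alpha = 0.05. fail to reject H0.

H = 5.5152, df = 2, p = 0.063445, fail to reject H0.


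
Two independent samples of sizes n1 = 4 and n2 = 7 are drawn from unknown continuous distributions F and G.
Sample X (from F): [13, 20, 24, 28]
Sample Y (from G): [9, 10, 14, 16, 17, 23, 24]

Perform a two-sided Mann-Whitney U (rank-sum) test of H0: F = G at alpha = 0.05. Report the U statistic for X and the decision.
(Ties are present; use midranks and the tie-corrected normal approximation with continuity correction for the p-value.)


Step 1: Combine and sort all 11 observations; assign midranks.
sorted (value, group): (9,Y), (10,Y), (13,X), (14,Y), (16,Y), (17,Y), (20,X), (23,Y), (24,X), (24,Y), (28,X)
ranks: 9->1, 10->2, 13->3, 14->4, 16->5, 17->6, 20->7, 23->8, 24->9.5, 24->9.5, 28->11
Step 2: Rank sum for X: R1 = 3 + 7 + 9.5 + 11 = 30.5.
Step 3: U_X = R1 - n1(n1+1)/2 = 30.5 - 4*5/2 = 30.5 - 10 = 20.5.
       U_Y = n1*n2 - U_X = 28 - 20.5 = 7.5.
Step 4: Ties are present, so use the tie-corrected normal approximation (with continuity correction) for the p-value.
Step 5: p-value = 0.255756; compare to alpha = 0.05. fail to reject H0.

U_X = 20.5, p = 0.255756, fail to reject H0 at alpha = 0.05.


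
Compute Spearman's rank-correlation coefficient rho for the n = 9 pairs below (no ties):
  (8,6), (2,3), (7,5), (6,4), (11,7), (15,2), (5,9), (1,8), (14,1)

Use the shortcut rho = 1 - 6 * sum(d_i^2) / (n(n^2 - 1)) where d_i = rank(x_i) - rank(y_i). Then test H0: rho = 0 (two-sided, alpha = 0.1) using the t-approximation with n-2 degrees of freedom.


Step 1: Rank x and y separately (midranks; no ties here).
rank(x): 8->6, 2->2, 7->5, 6->4, 11->7, 15->9, 5->3, 1->1, 14->8
rank(y): 6->6, 3->3, 5->5, 4->4, 7->7, 2->2, 9->9, 8->8, 1->1
Step 2: d_i = R_x(i) - R_y(i); compute d_i^2.
  (6-6)^2=0, (2-3)^2=1, (5-5)^2=0, (4-4)^2=0, (7-7)^2=0, (9-2)^2=49, (3-9)^2=36, (1-8)^2=49, (8-1)^2=49
sum(d^2) = 184.
Step 3: rho = 1 - 6*184 / (9*(9^2 - 1)) = 1 - 1104/720 = -0.533333.
Step 4: Under H0, t = rho * sqrt((n-2)/(1-rho^2)) = -1.6681 ~ t(7).
Step 5: Two-sided p-value from the t-distribution with 7 df = 0.139227.
Step 6: alpha = 0.1. fail to reject H0.

rho = -0.5333, p = 0.139227, fail to reject H0 at alpha = 0.1.


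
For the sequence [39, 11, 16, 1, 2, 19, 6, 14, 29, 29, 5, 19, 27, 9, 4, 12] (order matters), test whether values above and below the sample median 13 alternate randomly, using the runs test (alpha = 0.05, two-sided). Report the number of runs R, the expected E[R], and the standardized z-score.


Step 1: Compute median = 13; label A = above, B = below.
Labels in order: ABABBABAAABAABBB  (n_A = 8, n_B = 8)
Step 2: Count runs R = 10.
Step 3: Under H0 (random ordering), E[R] = 2*n_A*n_B/(n_A+n_B) + 1 = 2*8*8/16 + 1 = 9.0000.
        Var[R] = 2*n_A*n_B*(2*n_A*n_B - n_A - n_B) / ((n_A+n_B)^2 * (n_A+n_B-1)) = 14336/3840 = 3.7333.
        SD[R] = 1.9322.
Step 4: Continuity-corrected z = (R - 0.5 - E[R]) / SD[R] = (10 - 0.5 - 9.0000) / 1.9322 = 0.2588.
Step 5: Two-sided p-value via normal approximation = 2*(1 - Phi(|z|)) = 0.795809.
Step 6: alpha = 0.05. fail to reject H0.

R = 10, z = 0.2588, p = 0.795809, fail to reject H0.


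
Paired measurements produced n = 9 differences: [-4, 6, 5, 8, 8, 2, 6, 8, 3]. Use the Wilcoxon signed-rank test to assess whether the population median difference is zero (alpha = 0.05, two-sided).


Step 1: Drop any zero differences (none here) and take |d_i|.
|d| = [4, 6, 5, 8, 8, 2, 6, 8, 3]
Step 2: Midrank |d_i| (ties get averaged ranks).
ranks: |4|->3, |6|->5.5, |5|->4, |8|->8, |8|->8, |2|->1, |6|->5.5, |8|->8, |3|->2
Step 3: Attach original signs; sum ranks with positive sign and with negative sign.
W+ = 5.5 + 4 + 8 + 8 + 1 + 5.5 + 8 + 2 = 42
W- = 3 = 3
(Check: W+ + W- = 45 should equal n(n+1)/2 = 45.)
Step 4: Test statistic W = min(W+, W-) = 3.
Step 5: Ties in |d|, so use the tie-corrected normal approximation.
        E[W] = n(n+1)/4 = 9*10/4 = 22.5.
        Tie groups: |d|=6 (t=2), |d|=8 (t=3); sum(t^3 - t) = 30.
        Var[W] = n(n+1)(2n+1)/24 - sum(t^3-t)/48 = 1710/24 - 30/48 = 70.625.
        z = (W - E[W]) / sqrt(Var[W]) = (3 - 22.5) / 8.4039 = -2.3204.
        Two-sided p = 2*Phi(z) = 0.020321.
Step 6: alpha = 0.05. reject H0.

W+ = 42, W- = 3, W = min = 3, p = 0.020321, reject H0.


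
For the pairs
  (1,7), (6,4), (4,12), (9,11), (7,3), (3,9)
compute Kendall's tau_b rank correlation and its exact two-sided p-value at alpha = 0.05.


Step 1: Enumerate the 15 unordered pairs (i,j) with i<j and classify each by sign(x_j-x_i) * sign(y_j-y_i).
  (1,2):dx=+5,dy=-3->D; (1,3):dx=+3,dy=+5->C; (1,4):dx=+8,dy=+4->C; (1,5):dx=+6,dy=-4->D
  (1,6):dx=+2,dy=+2->C; (2,3):dx=-2,dy=+8->D; (2,4):dx=+3,dy=+7->C; (2,5):dx=+1,dy=-1->D
  (2,6):dx=-3,dy=+5->D; (3,4):dx=+5,dy=-1->D; (3,5):dx=+3,dy=-9->D; (3,6):dx=-1,dy=-3->C
  (4,5):dx=-2,dy=-8->C; (4,6):dx=-6,dy=-2->C; (5,6):dx=-4,dy=+6->D
Step 2: C = 7, D = 8, total pairs = 15.
Step 3: tau = (C - D)/(n(n-1)/2) = (7 - 8)/15 = -0.066667.
Step 4: Exact two-sided p-value (enumerate n! = 720 permutations of y under H0): p = 1.000000.
Step 5: alpha = 0.05. fail to reject H0.

tau_b = -0.0667 (C=7, D=8), p = 1.000000, fail to reject H0.


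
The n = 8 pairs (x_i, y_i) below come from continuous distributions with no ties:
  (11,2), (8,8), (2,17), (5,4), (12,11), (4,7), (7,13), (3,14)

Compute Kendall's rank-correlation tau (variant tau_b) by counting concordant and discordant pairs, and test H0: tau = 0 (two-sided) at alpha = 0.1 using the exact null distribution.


Step 1: Enumerate the 28 unordered pairs (i,j) with i<j and classify each by sign(x_j-x_i) * sign(y_j-y_i).
  (1,2):dx=-3,dy=+6->D; (1,3):dx=-9,dy=+15->D; (1,4):dx=-6,dy=+2->D; (1,5):dx=+1,dy=+9->C
  (1,6):dx=-7,dy=+5->D; (1,7):dx=-4,dy=+11->D; (1,8):dx=-8,dy=+12->D; (2,3):dx=-6,dy=+9->D
  (2,4):dx=-3,dy=-4->C; (2,5):dx=+4,dy=+3->C; (2,6):dx=-4,dy=-1->C; (2,7):dx=-1,dy=+5->D
  (2,8):dx=-5,dy=+6->D; (3,4):dx=+3,dy=-13->D; (3,5):dx=+10,dy=-6->D; (3,6):dx=+2,dy=-10->D
  (3,7):dx=+5,dy=-4->D; (3,8):dx=+1,dy=-3->D; (4,5):dx=+7,dy=+7->C; (4,6):dx=-1,dy=+3->D
  (4,7):dx=+2,dy=+9->C; (4,8):dx=-2,dy=+10->D; (5,6):dx=-8,dy=-4->C; (5,7):dx=-5,dy=+2->D
  (5,8):dx=-9,dy=+3->D; (6,7):dx=+3,dy=+6->C; (6,8):dx=-1,dy=+7->D; (7,8):dx=-4,dy=+1->D
Step 2: C = 8, D = 20, total pairs = 28.
Step 3: tau = (C - D)/(n(n-1)/2) = (8 - 20)/28 = -0.428571.
Step 4: Exact two-sided p-value (enumerate n! = 40320 permutations of y under H0): p = 0.178869.
Step 5: alpha = 0.1. fail to reject H0.

tau_b = -0.4286 (C=8, D=20), p = 0.178869, fail to reject H0.


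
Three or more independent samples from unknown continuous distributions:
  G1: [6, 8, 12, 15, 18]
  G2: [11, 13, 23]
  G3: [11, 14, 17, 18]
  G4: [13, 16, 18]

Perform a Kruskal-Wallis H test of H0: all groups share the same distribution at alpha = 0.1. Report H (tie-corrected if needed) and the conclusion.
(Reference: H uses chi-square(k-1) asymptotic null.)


Step 1: Combine all N = 15 observations and assign midranks.
sorted (value, group, rank): (6,G1,1), (8,G1,2), (11,G2,3.5), (11,G3,3.5), (12,G1,5), (13,G2,6.5), (13,G4,6.5), (14,G3,8), (15,G1,9), (16,G4,10), (17,G3,11), (18,G1,13), (18,G3,13), (18,G4,13), (23,G2,15)
Step 2: Sum ranks within each group.
R_1 = 30 (n_1 = 5)
R_2 = 25 (n_2 = 3)
R_3 = 35.5 (n_3 = 4)
R_4 = 29.5 (n_4 = 3)
Step 3: H = 12/(N(N+1)) * sum(R_i^2/n_i) - 3(N+1)
     = 12/(15*16) * (30^2/5 + 25^2/3 + 35.5^2/4 + 29.5^2/3) - 3*16
     = 0.050000 * 993.479 - 48
     = 1.673958.
Step 4: Ties present; correction factor C = 1 - 36/(15^3 - 15) = 0.989286. Corrected H = 1.673958 / 0.989286 = 1.692088.
Step 5: Under H0, H ~ chi^2(3); p-value = 0.638694.
Step 6: alpha = 0.1. fail to reject H0.

H = 1.6921, df = 3, p = 0.638694, fail to reject H0.


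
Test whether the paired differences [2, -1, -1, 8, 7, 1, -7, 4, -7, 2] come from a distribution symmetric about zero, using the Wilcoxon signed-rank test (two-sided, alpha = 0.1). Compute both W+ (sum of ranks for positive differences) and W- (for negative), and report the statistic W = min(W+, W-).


Step 1: Drop any zero differences (none here) and take |d_i|.
|d| = [2, 1, 1, 8, 7, 1, 7, 4, 7, 2]
Step 2: Midrank |d_i| (ties get averaged ranks).
ranks: |2|->4.5, |1|->2, |1|->2, |8|->10, |7|->8, |1|->2, |7|->8, |4|->6, |7|->8, |2|->4.5
Step 3: Attach original signs; sum ranks with positive sign and with negative sign.
W+ = 4.5 + 10 + 8 + 2 + 6 + 4.5 = 35
W- = 2 + 2 + 8 + 8 = 20
(Check: W+ + W- = 55 should equal n(n+1)/2 = 55.)
Step 4: Test statistic W = min(W+, W-) = 20.
Step 5: Ties in |d|, so use the tie-corrected normal approximation.
        E[W] = n(n+1)/4 = 10*11/4 = 27.5.
        Tie groups: |d|=1 (t=3), |d|=2 (t=2), |d|=7 (t=3); sum(t^3 - t) = 54.
        Var[W] = n(n+1)(2n+1)/24 - sum(t^3-t)/48 = 2310/24 - 54/48 = 95.125.
        z = (W - E[W]) / sqrt(Var[W]) = (20 - 27.5) / 9.7532 = -0.7690.
        Two-sided p = 2*Phi(z) = 0.441906.
Step 6: alpha = 0.1. fail to reject H0.

W+ = 35, W- = 20, W = min = 20, p = 0.441906, fail to reject H0.


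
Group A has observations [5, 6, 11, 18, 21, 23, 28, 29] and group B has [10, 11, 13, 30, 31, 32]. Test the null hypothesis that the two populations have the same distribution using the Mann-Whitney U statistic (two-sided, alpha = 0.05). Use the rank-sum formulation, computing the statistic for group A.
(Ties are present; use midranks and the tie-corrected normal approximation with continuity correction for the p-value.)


Step 1: Combine and sort all 14 observations; assign midranks.
sorted (value, group): (5,X), (6,X), (10,Y), (11,X), (11,Y), (13,Y), (18,X), (21,X), (23,X), (28,X), (29,X), (30,Y), (31,Y), (32,Y)
ranks: 5->1, 6->2, 10->3, 11->4.5, 11->4.5, 13->6, 18->7, 21->8, 23->9, 28->10, 29->11, 30->12, 31->13, 32->14
Step 2: Rank sum for X: R1 = 1 + 2 + 4.5 + 7 + 8 + 9 + 10 + 11 = 52.5.
Step 3: U_X = R1 - n1(n1+1)/2 = 52.5 - 8*9/2 = 52.5 - 36 = 16.5.
       U_Y = n1*n2 - U_X = 48 - 16.5 = 31.5.
Step 4: Ties are present, so use the tie-corrected normal approximation (with continuity correction) for the p-value.
Step 5: p-value = 0.365629; compare to alpha = 0.05. fail to reject H0.

U_X = 16.5, p = 0.365629, fail to reject H0 at alpha = 0.05.


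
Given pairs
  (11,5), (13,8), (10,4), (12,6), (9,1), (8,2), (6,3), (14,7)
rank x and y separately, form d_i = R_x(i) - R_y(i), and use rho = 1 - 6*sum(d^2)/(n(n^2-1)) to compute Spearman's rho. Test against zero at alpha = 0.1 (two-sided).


Step 1: Rank x and y separately (midranks; no ties here).
rank(x): 11->5, 13->7, 10->4, 12->6, 9->3, 8->2, 6->1, 14->8
rank(y): 5->5, 8->8, 4->4, 6->6, 1->1, 2->2, 3->3, 7->7
Step 2: d_i = R_x(i) - R_y(i); compute d_i^2.
  (5-5)^2=0, (7-8)^2=1, (4-4)^2=0, (6-6)^2=0, (3-1)^2=4, (2-2)^2=0, (1-3)^2=4, (8-7)^2=1
sum(d^2) = 10.
Step 3: rho = 1 - 6*10 / (8*(8^2 - 1)) = 1 - 60/504 = 0.880952.
Step 4: Under H0, t = rho * sqrt((n-2)/(1-rho^2)) = 4.5601 ~ t(6).
Step 5: Two-sided p-value from the t-distribution with 6 df = 0.003850.
Step 6: alpha = 0.1. reject H0.

rho = 0.8810, p = 0.003850, reject H0 at alpha = 0.1.


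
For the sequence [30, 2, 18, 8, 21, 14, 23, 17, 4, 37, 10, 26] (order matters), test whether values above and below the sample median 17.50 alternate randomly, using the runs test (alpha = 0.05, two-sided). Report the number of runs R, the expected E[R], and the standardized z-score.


Step 1: Compute median = 17.50; label A = above, B = below.
Labels in order: ABABABABBABA  (n_A = 6, n_B = 6)
Step 2: Count runs R = 11.
Step 3: Under H0 (random ordering), E[R] = 2*n_A*n_B/(n_A+n_B) + 1 = 2*6*6/12 + 1 = 7.0000.
        Var[R] = 2*n_A*n_B*(2*n_A*n_B - n_A - n_B) / ((n_A+n_B)^2 * (n_A+n_B-1)) = 4320/1584 = 2.7273.
        SD[R] = 1.6514.
Step 4: Continuity-corrected z = (R - 0.5 - E[R]) / SD[R] = (11 - 0.5 - 7.0000) / 1.6514 = 2.1194.
Step 5: Two-sided p-value via normal approximation = 2*(1 - Phi(|z|)) = 0.034060.
Step 6: alpha = 0.05. reject H0.

R = 11, z = 2.1194, p = 0.034060, reject H0.


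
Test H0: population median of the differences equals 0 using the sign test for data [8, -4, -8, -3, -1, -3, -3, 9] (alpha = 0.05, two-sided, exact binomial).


Step 1: Discard zero differences. Original n = 8; n_eff = number of nonzero differences = 8.
Nonzero differences (with sign): +8, -4, -8, -3, -1, -3, -3, +9
Step 2: Count signs: positive = 2, negative = 6.
Step 3: Under H0: P(positive) = 0.5, so the number of positives S ~ Bin(8, 0.5).
Step 4: Two-sided exact p-value = sum of Bin(8,0.5) probabilities at or below the observed probability = 0.289062.
Step 5: alpha = 0.05. fail to reject H0.

n_eff = 8, pos = 2, neg = 6, p = 0.289062, fail to reject H0.


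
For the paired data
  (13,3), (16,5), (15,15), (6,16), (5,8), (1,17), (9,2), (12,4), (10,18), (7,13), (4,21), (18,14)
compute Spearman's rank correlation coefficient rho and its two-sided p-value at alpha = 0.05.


Step 1: Rank x and y separately (midranks; no ties here).
rank(x): 13->9, 16->11, 15->10, 6->4, 5->3, 1->1, 9->6, 12->8, 10->7, 7->5, 4->2, 18->12
rank(y): 3->2, 5->4, 15->8, 16->9, 8->5, 17->10, 2->1, 4->3, 18->11, 13->6, 21->12, 14->7
Step 2: d_i = R_x(i) - R_y(i); compute d_i^2.
  (9-2)^2=49, (11-4)^2=49, (10-8)^2=4, (4-9)^2=25, (3-5)^2=4, (1-10)^2=81, (6-1)^2=25, (8-3)^2=25, (7-11)^2=16, (5-6)^2=1, (2-12)^2=100, (12-7)^2=25
sum(d^2) = 404.
Step 3: rho = 1 - 6*404 / (12*(12^2 - 1)) = 1 - 2424/1716 = -0.412587.
Step 4: Under H0, t = rho * sqrt((n-2)/(1-rho^2)) = -1.4323 ~ t(10).
Step 5: Two-sided p-value from the t-distribution with 10 df = 0.182564.
Step 6: alpha = 0.05. fail to reject H0.

rho = -0.4126, p = 0.182564, fail to reject H0 at alpha = 0.05.


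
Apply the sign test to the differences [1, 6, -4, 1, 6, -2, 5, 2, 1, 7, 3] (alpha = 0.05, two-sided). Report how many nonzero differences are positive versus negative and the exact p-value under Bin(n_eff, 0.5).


Step 1: Discard zero differences. Original n = 11; n_eff = number of nonzero differences = 11.
Nonzero differences (with sign): +1, +6, -4, +1, +6, -2, +5, +2, +1, +7, +3
Step 2: Count signs: positive = 9, negative = 2.
Step 3: Under H0: P(positive) = 0.5, so the number of positives S ~ Bin(11, 0.5).
Step 4: Two-sided exact p-value = sum of Bin(11,0.5) probabilities at or below the observed probability = 0.065430.
Step 5: alpha = 0.05. fail to reject H0.

n_eff = 11, pos = 9, neg = 2, p = 0.065430, fail to reject H0.


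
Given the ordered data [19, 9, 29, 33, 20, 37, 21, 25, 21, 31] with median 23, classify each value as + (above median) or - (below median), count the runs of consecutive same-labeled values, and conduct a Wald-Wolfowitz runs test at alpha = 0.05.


Step 1: Compute median = 23; label A = above, B = below.
Labels in order: BBAABABABA  (n_A = 5, n_B = 5)
Step 2: Count runs R = 8.
Step 3: Under H0 (random ordering), E[R] = 2*n_A*n_B/(n_A+n_B) + 1 = 2*5*5/10 + 1 = 6.0000.
        Var[R] = 2*n_A*n_B*(2*n_A*n_B - n_A - n_B) / ((n_A+n_B)^2 * (n_A+n_B-1)) = 2000/900 = 2.2222.
        SD[R] = 1.4907.
Step 4: Continuity-corrected z = (R - 0.5 - E[R]) / SD[R] = (8 - 0.5 - 6.0000) / 1.4907 = 1.0062.
Step 5: Two-sided p-value via normal approximation = 2*(1 - Phi(|z|)) = 0.314305.
Step 6: alpha = 0.05. fail to reject H0.

R = 8, z = 1.0062, p = 0.314305, fail to reject H0.


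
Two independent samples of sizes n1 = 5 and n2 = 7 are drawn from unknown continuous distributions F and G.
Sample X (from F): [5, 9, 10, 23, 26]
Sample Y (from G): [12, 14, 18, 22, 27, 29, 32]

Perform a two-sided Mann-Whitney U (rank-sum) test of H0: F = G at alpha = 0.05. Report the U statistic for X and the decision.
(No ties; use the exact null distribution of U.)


Step 1: Combine and sort all 12 observations; assign midranks.
sorted (value, group): (5,X), (9,X), (10,X), (12,Y), (14,Y), (18,Y), (22,Y), (23,X), (26,X), (27,Y), (29,Y), (32,Y)
ranks: 5->1, 9->2, 10->3, 12->4, 14->5, 18->6, 22->7, 23->8, 26->9, 27->10, 29->11, 32->12
Step 2: Rank sum for X: R1 = 1 + 2 + 3 + 8 + 9 = 23.
Step 3: U_X = R1 - n1(n1+1)/2 = 23 - 5*6/2 = 23 - 15 = 8.
       U_Y = n1*n2 - U_X = 35 - 8 = 27.
Step 4: No ties, so the exact null distribution of U (based on enumerating the C(12,5) = 792 equally likely rank assignments) gives the two-sided p-value.
Step 5: p-value = 0.148990; compare to alpha = 0.05. fail to reject H0.

U_X = 8, p = 0.148990, fail to reject H0 at alpha = 0.05.


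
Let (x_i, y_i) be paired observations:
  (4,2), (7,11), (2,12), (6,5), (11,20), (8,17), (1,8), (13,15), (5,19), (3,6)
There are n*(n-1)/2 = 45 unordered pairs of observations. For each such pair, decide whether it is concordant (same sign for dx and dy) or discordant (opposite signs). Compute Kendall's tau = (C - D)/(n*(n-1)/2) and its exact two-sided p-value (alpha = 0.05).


Step 1: Enumerate the 45 unordered pairs (i,j) with i<j and classify each by sign(x_j-x_i) * sign(y_j-y_i).
  (1,2):dx=+3,dy=+9->C; (1,3):dx=-2,dy=+10->D; (1,4):dx=+2,dy=+3->C; (1,5):dx=+7,dy=+18->C
  (1,6):dx=+4,dy=+15->C; (1,7):dx=-3,dy=+6->D; (1,8):dx=+9,dy=+13->C; (1,9):dx=+1,dy=+17->C
  (1,10):dx=-1,dy=+4->D; (2,3):dx=-5,dy=+1->D; (2,4):dx=-1,dy=-6->C; (2,5):dx=+4,dy=+9->C
  (2,6):dx=+1,dy=+6->C; (2,7):dx=-6,dy=-3->C; (2,8):dx=+6,dy=+4->C; (2,9):dx=-2,dy=+8->D
  (2,10):dx=-4,dy=-5->C; (3,4):dx=+4,dy=-7->D; (3,5):dx=+9,dy=+8->C; (3,6):dx=+6,dy=+5->C
  (3,7):dx=-1,dy=-4->C; (3,8):dx=+11,dy=+3->C; (3,9):dx=+3,dy=+7->C; (3,10):dx=+1,dy=-6->D
  (4,5):dx=+5,dy=+15->C; (4,6):dx=+2,dy=+12->C; (4,7):dx=-5,dy=+3->D; (4,8):dx=+7,dy=+10->C
  (4,9):dx=-1,dy=+14->D; (4,10):dx=-3,dy=+1->D; (5,6):dx=-3,dy=-3->C; (5,7):dx=-10,dy=-12->C
  (5,8):dx=+2,dy=-5->D; (5,9):dx=-6,dy=-1->C; (5,10):dx=-8,dy=-14->C; (6,7):dx=-7,dy=-9->C
  (6,8):dx=+5,dy=-2->D; (6,9):dx=-3,dy=+2->D; (6,10):dx=-5,dy=-11->C; (7,8):dx=+12,dy=+7->C
  (7,9):dx=+4,dy=+11->C; (7,10):dx=+2,dy=-2->D; (8,9):dx=-8,dy=+4->D; (8,10):dx=-10,dy=-9->C
  (9,10):dx=-2,dy=-13->C
Step 2: C = 30, D = 15, total pairs = 45.
Step 3: tau = (C - D)/(n(n-1)/2) = (30 - 15)/45 = 0.333333.
Step 4: Exact two-sided p-value (enumerate n! = 3628800 permutations of y under H0): p = 0.216373.
Step 5: alpha = 0.05. fail to reject H0.

tau_b = 0.3333 (C=30, D=15), p = 0.216373, fail to reject H0.


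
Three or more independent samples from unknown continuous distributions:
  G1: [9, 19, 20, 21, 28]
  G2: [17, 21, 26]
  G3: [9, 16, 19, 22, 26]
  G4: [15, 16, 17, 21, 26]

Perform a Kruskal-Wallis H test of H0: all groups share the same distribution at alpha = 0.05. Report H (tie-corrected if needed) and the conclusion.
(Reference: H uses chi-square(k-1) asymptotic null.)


Step 1: Combine all N = 18 observations and assign midranks.
sorted (value, group, rank): (9,G1,1.5), (9,G3,1.5), (15,G4,3), (16,G3,4.5), (16,G4,4.5), (17,G2,6.5), (17,G4,6.5), (19,G1,8.5), (19,G3,8.5), (20,G1,10), (21,G1,12), (21,G2,12), (21,G4,12), (22,G3,14), (26,G2,16), (26,G3,16), (26,G4,16), (28,G1,18)
Step 2: Sum ranks within each group.
R_1 = 50 (n_1 = 5)
R_2 = 34.5 (n_2 = 3)
R_3 = 44.5 (n_3 = 5)
R_4 = 42 (n_4 = 5)
Step 3: H = 12/(N(N+1)) * sum(R_i^2/n_i) - 3(N+1)
     = 12/(18*19) * (50^2/5 + 34.5^2/3 + 44.5^2/5 + 42^2/5) - 3*19
     = 0.035088 * 1645.6 - 57
     = 0.740351.
Step 4: Ties present; correction factor C = 1 - 72/(18^3 - 18) = 0.987616. Corrected H = 0.740351 / 0.987616 = 0.749634.
Step 5: Under H0, H ~ chi^2(3); p-value = 0.861472.
Step 6: alpha = 0.05. fail to reject H0.

H = 0.7496, df = 3, p = 0.861472, fail to reject H0.


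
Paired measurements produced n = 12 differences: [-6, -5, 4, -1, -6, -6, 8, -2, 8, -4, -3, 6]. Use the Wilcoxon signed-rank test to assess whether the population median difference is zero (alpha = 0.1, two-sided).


Step 1: Drop any zero differences (none here) and take |d_i|.
|d| = [6, 5, 4, 1, 6, 6, 8, 2, 8, 4, 3, 6]
Step 2: Midrank |d_i| (ties get averaged ranks).
ranks: |6|->8.5, |5|->6, |4|->4.5, |1|->1, |6|->8.5, |6|->8.5, |8|->11.5, |2|->2, |8|->11.5, |4|->4.5, |3|->3, |6|->8.5
Step 3: Attach original signs; sum ranks with positive sign and with negative sign.
W+ = 4.5 + 11.5 + 11.5 + 8.5 = 36
W- = 8.5 + 6 + 1 + 8.5 + 8.5 + 2 + 4.5 + 3 = 42
(Check: W+ + W- = 78 should equal n(n+1)/2 = 78.)
Step 4: Test statistic W = min(W+, W-) = 36.
Step 5: Ties in |d|, so use the tie-corrected normal approximation.
        E[W] = n(n+1)/4 = 12*13/4 = 39.
        Tie groups: |d|=4 (t=2), |d|=6 (t=4), |d|=8 (t=2); sum(t^3 - t) = 72.
        Var[W] = n(n+1)(2n+1)/24 - sum(t^3-t)/48 = 3900/24 - 72/48 = 161.
        z = (W - E[W]) / sqrt(Var[W]) = (36 - 39) / 12.6886 = -0.2364.
        Two-sided p = 2*Phi(z) = 0.813097.
Step 6: alpha = 0.1. fail to reject H0.

W+ = 36, W- = 42, W = min = 36, p = 0.813097, fail to reject H0.


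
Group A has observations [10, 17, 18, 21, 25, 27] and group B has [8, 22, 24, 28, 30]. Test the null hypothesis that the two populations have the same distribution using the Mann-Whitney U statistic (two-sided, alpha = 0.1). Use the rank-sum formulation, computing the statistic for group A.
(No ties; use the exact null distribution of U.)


Step 1: Combine and sort all 11 observations; assign midranks.
sorted (value, group): (8,Y), (10,X), (17,X), (18,X), (21,X), (22,Y), (24,Y), (25,X), (27,X), (28,Y), (30,Y)
ranks: 8->1, 10->2, 17->3, 18->4, 21->5, 22->6, 24->7, 25->8, 27->9, 28->10, 30->11
Step 2: Rank sum for X: R1 = 2 + 3 + 4 + 5 + 8 + 9 = 31.
Step 3: U_X = R1 - n1(n1+1)/2 = 31 - 6*7/2 = 31 - 21 = 10.
       U_Y = n1*n2 - U_X = 30 - 10 = 20.
Step 4: No ties, so the exact null distribution of U (based on enumerating the C(11,6) = 462 equally likely rank assignments) gives the two-sided p-value.
Step 5: p-value = 0.428571; compare to alpha = 0.1. fail to reject H0.

U_X = 10, p = 0.428571, fail to reject H0 at alpha = 0.1.


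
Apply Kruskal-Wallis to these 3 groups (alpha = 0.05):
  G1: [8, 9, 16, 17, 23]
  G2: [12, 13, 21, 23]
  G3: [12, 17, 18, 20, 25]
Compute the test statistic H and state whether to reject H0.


Step 1: Combine all N = 14 observations and assign midranks.
sorted (value, group, rank): (8,G1,1), (9,G1,2), (12,G2,3.5), (12,G3,3.5), (13,G2,5), (16,G1,6), (17,G1,7.5), (17,G3,7.5), (18,G3,9), (20,G3,10), (21,G2,11), (23,G1,12.5), (23,G2,12.5), (25,G3,14)
Step 2: Sum ranks within each group.
R_1 = 29 (n_1 = 5)
R_2 = 32 (n_2 = 4)
R_3 = 44 (n_3 = 5)
Step 3: H = 12/(N(N+1)) * sum(R_i^2/n_i) - 3(N+1)
     = 12/(14*15) * (29^2/5 + 32^2/4 + 44^2/5) - 3*15
     = 0.057143 * 811.4 - 45
     = 1.365714.
Step 4: Ties present; correction factor C = 1 - 18/(14^3 - 14) = 0.993407. Corrected H = 1.365714 / 0.993407 = 1.374779.
Step 5: Under H0, H ~ chi^2(2); p-value = 0.502887.
Step 6: alpha = 0.05. fail to reject H0.

H = 1.3748, df = 2, p = 0.502887, fail to reject H0.


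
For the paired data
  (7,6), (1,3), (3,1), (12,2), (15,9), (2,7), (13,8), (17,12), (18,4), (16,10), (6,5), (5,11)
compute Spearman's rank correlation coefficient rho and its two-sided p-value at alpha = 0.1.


Step 1: Rank x and y separately (midranks; no ties here).
rank(x): 7->6, 1->1, 3->3, 12->7, 15->9, 2->2, 13->8, 17->11, 18->12, 16->10, 6->5, 5->4
rank(y): 6->6, 3->3, 1->1, 2->2, 9->9, 7->7, 8->8, 12->12, 4->4, 10->10, 5->5, 11->11
Step 2: d_i = R_x(i) - R_y(i); compute d_i^2.
  (6-6)^2=0, (1-3)^2=4, (3-1)^2=4, (7-2)^2=25, (9-9)^2=0, (2-7)^2=25, (8-8)^2=0, (11-12)^2=1, (12-4)^2=64, (10-10)^2=0, (5-5)^2=0, (4-11)^2=49
sum(d^2) = 172.
Step 3: rho = 1 - 6*172 / (12*(12^2 - 1)) = 1 - 1032/1716 = 0.398601.
Step 4: Under H0, t = rho * sqrt((n-2)/(1-rho^2)) = 1.3744 ~ t(10).
Step 5: Two-sided p-value from the t-distribution with 10 df = 0.199335.
Step 6: alpha = 0.1. fail to reject H0.

rho = 0.3986, p = 0.199335, fail to reject H0 at alpha = 0.1.


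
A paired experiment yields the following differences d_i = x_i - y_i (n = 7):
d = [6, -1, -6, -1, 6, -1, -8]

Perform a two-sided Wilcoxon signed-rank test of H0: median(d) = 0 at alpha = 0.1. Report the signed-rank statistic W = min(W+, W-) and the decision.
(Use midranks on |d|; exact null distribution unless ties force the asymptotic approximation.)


Step 1: Drop any zero differences (none here) and take |d_i|.
|d| = [6, 1, 6, 1, 6, 1, 8]
Step 2: Midrank |d_i| (ties get averaged ranks).
ranks: |6|->5, |1|->2, |6|->5, |1|->2, |6|->5, |1|->2, |8|->7
Step 3: Attach original signs; sum ranks with positive sign and with negative sign.
W+ = 5 + 5 = 10
W- = 2 + 5 + 2 + 2 + 7 = 18
(Check: W+ + W- = 28 should equal n(n+1)/2 = 28.)
Step 4: Test statistic W = min(W+, W-) = 10.
Step 5: Ties in |d|, so use the tie-corrected normal approximation.
        E[W] = n(n+1)/4 = 7*8/4 = 14.
        Tie groups: |d|=1 (t=3), |d|=6 (t=3); sum(t^3 - t) = 48.
        Var[W] = n(n+1)(2n+1)/24 - sum(t^3-t)/48 = 840/24 - 48/48 = 34.
        z = (W - E[W]) / sqrt(Var[W]) = (10 - 14) / 5.8310 = -0.6860.
        Two-sided p = 2*Phi(z) = 0.492717.
Step 6: alpha = 0.1. fail to reject H0.

W+ = 10, W- = 18, W = min = 10, p = 0.492717, fail to reject H0.


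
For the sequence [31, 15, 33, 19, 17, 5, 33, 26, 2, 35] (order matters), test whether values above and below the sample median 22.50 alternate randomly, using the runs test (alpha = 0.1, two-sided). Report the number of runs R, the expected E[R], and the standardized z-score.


Step 1: Compute median = 22.50; label A = above, B = below.
Labels in order: ABABBBAABA  (n_A = 5, n_B = 5)
Step 2: Count runs R = 7.
Step 3: Under H0 (random ordering), E[R] = 2*n_A*n_B/(n_A+n_B) + 1 = 2*5*5/10 + 1 = 6.0000.
        Var[R] = 2*n_A*n_B*(2*n_A*n_B - n_A - n_B) / ((n_A+n_B)^2 * (n_A+n_B-1)) = 2000/900 = 2.2222.
        SD[R] = 1.4907.
Step 4: Continuity-corrected z = (R - 0.5 - E[R]) / SD[R] = (7 - 0.5 - 6.0000) / 1.4907 = 0.3354.
Step 5: Two-sided p-value via normal approximation = 2*(1 - Phi(|z|)) = 0.737316.
Step 6: alpha = 0.1. fail to reject H0.

R = 7, z = 0.3354, p = 0.737316, fail to reject H0.


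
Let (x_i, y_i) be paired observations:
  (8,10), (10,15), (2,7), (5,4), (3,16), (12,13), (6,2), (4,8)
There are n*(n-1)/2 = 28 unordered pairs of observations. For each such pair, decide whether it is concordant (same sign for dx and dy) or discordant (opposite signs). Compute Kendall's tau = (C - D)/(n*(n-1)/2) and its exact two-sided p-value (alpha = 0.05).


Step 1: Enumerate the 28 unordered pairs (i,j) with i<j and classify each by sign(x_j-x_i) * sign(y_j-y_i).
  (1,2):dx=+2,dy=+5->C; (1,3):dx=-6,dy=-3->C; (1,4):dx=-3,dy=-6->C; (1,5):dx=-5,dy=+6->D
  (1,6):dx=+4,dy=+3->C; (1,7):dx=-2,dy=-8->C; (1,8):dx=-4,dy=-2->C; (2,3):dx=-8,dy=-8->C
  (2,4):dx=-5,dy=-11->C; (2,5):dx=-7,dy=+1->D; (2,6):dx=+2,dy=-2->D; (2,7):dx=-4,dy=-13->C
  (2,8):dx=-6,dy=-7->C; (3,4):dx=+3,dy=-3->D; (3,5):dx=+1,dy=+9->C; (3,6):dx=+10,dy=+6->C
  (3,7):dx=+4,dy=-5->D; (3,8):dx=+2,dy=+1->C; (4,5):dx=-2,dy=+12->D; (4,6):dx=+7,dy=+9->C
  (4,7):dx=+1,dy=-2->D; (4,8):dx=-1,dy=+4->D; (5,6):dx=+9,dy=-3->D; (5,7):dx=+3,dy=-14->D
  (5,8):dx=+1,dy=-8->D; (6,7):dx=-6,dy=-11->C; (6,8):dx=-8,dy=-5->C; (7,8):dx=-2,dy=+6->D
Step 2: C = 16, D = 12, total pairs = 28.
Step 3: tau = (C - D)/(n(n-1)/2) = (16 - 12)/28 = 0.142857.
Step 4: Exact two-sided p-value (enumerate n! = 40320 permutations of y under H0): p = 0.719544.
Step 5: alpha = 0.05. fail to reject H0.

tau_b = 0.1429 (C=16, D=12), p = 0.719544, fail to reject H0.


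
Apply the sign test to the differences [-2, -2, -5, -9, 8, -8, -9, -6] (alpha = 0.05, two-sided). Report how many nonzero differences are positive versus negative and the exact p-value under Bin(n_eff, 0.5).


Step 1: Discard zero differences. Original n = 8; n_eff = number of nonzero differences = 8.
Nonzero differences (with sign): -2, -2, -5, -9, +8, -8, -9, -6
Step 2: Count signs: positive = 1, negative = 7.
Step 3: Under H0: P(positive) = 0.5, so the number of positives S ~ Bin(8, 0.5).
Step 4: Two-sided exact p-value = sum of Bin(8,0.5) probabilities at or below the observed probability = 0.070312.
Step 5: alpha = 0.05. fail to reject H0.

n_eff = 8, pos = 1, neg = 7, p = 0.070312, fail to reject H0.


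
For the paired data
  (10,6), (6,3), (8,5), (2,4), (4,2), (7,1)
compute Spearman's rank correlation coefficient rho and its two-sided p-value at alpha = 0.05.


Step 1: Rank x and y separately (midranks; no ties here).
rank(x): 10->6, 6->3, 8->5, 2->1, 4->2, 7->4
rank(y): 6->6, 3->3, 5->5, 4->4, 2->2, 1->1
Step 2: d_i = R_x(i) - R_y(i); compute d_i^2.
  (6-6)^2=0, (3-3)^2=0, (5-5)^2=0, (1-4)^2=9, (2-2)^2=0, (4-1)^2=9
sum(d^2) = 18.
Step 3: rho = 1 - 6*18 / (6*(6^2 - 1)) = 1 - 108/210 = 0.485714.
Step 4: Under H0, t = rho * sqrt((n-2)/(1-rho^2)) = 1.1113 ~ t(4).
Step 5: Two-sided p-value from the t-distribution with 4 df = 0.328723.
Step 6: alpha = 0.05. fail to reject H0.

rho = 0.4857, p = 0.328723, fail to reject H0 at alpha = 0.05.


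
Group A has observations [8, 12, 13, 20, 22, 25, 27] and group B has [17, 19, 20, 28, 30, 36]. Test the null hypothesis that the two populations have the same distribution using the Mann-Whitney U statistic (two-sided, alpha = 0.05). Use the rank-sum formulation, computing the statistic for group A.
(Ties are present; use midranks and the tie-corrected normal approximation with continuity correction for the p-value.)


Step 1: Combine and sort all 13 observations; assign midranks.
sorted (value, group): (8,X), (12,X), (13,X), (17,Y), (19,Y), (20,X), (20,Y), (22,X), (25,X), (27,X), (28,Y), (30,Y), (36,Y)
ranks: 8->1, 12->2, 13->3, 17->4, 19->5, 20->6.5, 20->6.5, 22->8, 25->9, 27->10, 28->11, 30->12, 36->13
Step 2: Rank sum for X: R1 = 1 + 2 + 3 + 6.5 + 8 + 9 + 10 = 39.5.
Step 3: U_X = R1 - n1(n1+1)/2 = 39.5 - 7*8/2 = 39.5 - 28 = 11.5.
       U_Y = n1*n2 - U_X = 42 - 11.5 = 30.5.
Step 4: Ties are present, so use the tie-corrected normal approximation (with continuity correction) for the p-value.
Step 5: p-value = 0.197926; compare to alpha = 0.05. fail to reject H0.

U_X = 11.5, p = 0.197926, fail to reject H0 at alpha = 0.05.


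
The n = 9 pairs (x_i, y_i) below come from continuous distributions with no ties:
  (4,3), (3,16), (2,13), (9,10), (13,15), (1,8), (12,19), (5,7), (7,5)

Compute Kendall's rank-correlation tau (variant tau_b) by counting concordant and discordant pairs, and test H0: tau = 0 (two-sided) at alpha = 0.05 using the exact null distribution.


Step 1: Enumerate the 36 unordered pairs (i,j) with i<j and classify each by sign(x_j-x_i) * sign(y_j-y_i).
  (1,2):dx=-1,dy=+13->D; (1,3):dx=-2,dy=+10->D; (1,4):dx=+5,dy=+7->C; (1,5):dx=+9,dy=+12->C
  (1,6):dx=-3,dy=+5->D; (1,7):dx=+8,dy=+16->C; (1,8):dx=+1,dy=+4->C; (1,9):dx=+3,dy=+2->C
  (2,3):dx=-1,dy=-3->C; (2,4):dx=+6,dy=-6->D; (2,5):dx=+10,dy=-1->D; (2,6):dx=-2,dy=-8->C
  (2,7):dx=+9,dy=+3->C; (2,8):dx=+2,dy=-9->D; (2,9):dx=+4,dy=-11->D; (3,4):dx=+7,dy=-3->D
  (3,5):dx=+11,dy=+2->C; (3,6):dx=-1,dy=-5->C; (3,7):dx=+10,dy=+6->C; (3,8):dx=+3,dy=-6->D
  (3,9):dx=+5,dy=-8->D; (4,5):dx=+4,dy=+5->C; (4,6):dx=-8,dy=-2->C; (4,7):dx=+3,dy=+9->C
  (4,8):dx=-4,dy=-3->C; (4,9):dx=-2,dy=-5->C; (5,6):dx=-12,dy=-7->C; (5,7):dx=-1,dy=+4->D
  (5,8):dx=-8,dy=-8->C; (5,9):dx=-6,dy=-10->C; (6,7):dx=+11,dy=+11->C; (6,8):dx=+4,dy=-1->D
  (6,9):dx=+6,dy=-3->D; (7,8):dx=-7,dy=-12->C; (7,9):dx=-5,dy=-14->C; (8,9):dx=+2,dy=-2->D
Step 2: C = 22, D = 14, total pairs = 36.
Step 3: tau = (C - D)/(n(n-1)/2) = (22 - 14)/36 = 0.222222.
Step 4: Exact two-sided p-value (enumerate n! = 362880 permutations of y under H0): p = 0.476709.
Step 5: alpha = 0.05. fail to reject H0.

tau_b = 0.2222 (C=22, D=14), p = 0.476709, fail to reject H0.


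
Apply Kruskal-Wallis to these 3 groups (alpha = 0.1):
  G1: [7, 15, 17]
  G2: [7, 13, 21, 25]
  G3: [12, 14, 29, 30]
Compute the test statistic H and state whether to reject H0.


Step 1: Combine all N = 11 observations and assign midranks.
sorted (value, group, rank): (7,G1,1.5), (7,G2,1.5), (12,G3,3), (13,G2,4), (14,G3,5), (15,G1,6), (17,G1,7), (21,G2,8), (25,G2,9), (29,G3,10), (30,G3,11)
Step 2: Sum ranks within each group.
R_1 = 14.5 (n_1 = 3)
R_2 = 22.5 (n_2 = 4)
R_3 = 29 (n_3 = 4)
Step 3: H = 12/(N(N+1)) * sum(R_i^2/n_i) - 3(N+1)
     = 12/(11*12) * (14.5^2/3 + 22.5^2/4 + 29^2/4) - 3*12
     = 0.090909 * 406.896 - 36
     = 0.990530.
Step 4: Ties present; correction factor C = 1 - 6/(11^3 - 11) = 0.995455. Corrected H = 0.990530 / 0.995455 = 0.995053.
Step 5: Under H0, H ~ chi^2(2); p-value = 0.608033.
Step 6: alpha = 0.1. fail to reject H0.

H = 0.9951, df = 2, p = 0.608033, fail to reject H0.


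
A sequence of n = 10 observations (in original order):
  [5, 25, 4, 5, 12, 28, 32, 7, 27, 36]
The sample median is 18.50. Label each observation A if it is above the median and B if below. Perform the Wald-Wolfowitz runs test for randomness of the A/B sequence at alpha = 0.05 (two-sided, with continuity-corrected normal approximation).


Step 1: Compute median = 18.50; label A = above, B = below.
Labels in order: BABBBAABAA  (n_A = 5, n_B = 5)
Step 2: Count runs R = 6.
Step 3: Under H0 (random ordering), E[R] = 2*n_A*n_B/(n_A+n_B) + 1 = 2*5*5/10 + 1 = 6.0000.
        Var[R] = 2*n_A*n_B*(2*n_A*n_B - n_A - n_B) / ((n_A+n_B)^2 * (n_A+n_B-1)) = 2000/900 = 2.2222.
        SD[R] = 1.4907.
Step 4: R = E[R], so z = 0 with no continuity correction.
Step 5: Two-sided p-value via normal approximation = 2*(1 - Phi(|z|)) = 1.000000.
Step 6: alpha = 0.05. fail to reject H0.

R = 6, z = 0.0000, p = 1.000000, fail to reject H0.


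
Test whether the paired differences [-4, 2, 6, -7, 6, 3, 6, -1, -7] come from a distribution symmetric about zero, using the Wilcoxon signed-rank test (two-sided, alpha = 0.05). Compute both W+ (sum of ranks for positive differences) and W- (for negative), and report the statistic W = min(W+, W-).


Step 1: Drop any zero differences (none here) and take |d_i|.
|d| = [4, 2, 6, 7, 6, 3, 6, 1, 7]
Step 2: Midrank |d_i| (ties get averaged ranks).
ranks: |4|->4, |2|->2, |6|->6, |7|->8.5, |6|->6, |3|->3, |6|->6, |1|->1, |7|->8.5
Step 3: Attach original signs; sum ranks with positive sign and with negative sign.
W+ = 2 + 6 + 6 + 3 + 6 = 23
W- = 4 + 8.5 + 1 + 8.5 = 22
(Check: W+ + W- = 45 should equal n(n+1)/2 = 45.)
Step 4: Test statistic W = min(W+, W-) = 22.
Step 5: Ties in |d|, so use the tie-corrected normal approximation.
        E[W] = n(n+1)/4 = 9*10/4 = 22.5.
        Tie groups: |d|=6 (t=3), |d|=7 (t=2); sum(t^3 - t) = 30.
        Var[W] = n(n+1)(2n+1)/24 - sum(t^3-t)/48 = 1710/24 - 30/48 = 70.625.
        z = (W - E[W]) / sqrt(Var[W]) = (22 - 22.5) / 8.4039 = -0.0595.
        Two-sided p = 2*Phi(z) = 0.952557.
Step 6: alpha = 0.05. fail to reject H0.

W+ = 23, W- = 22, W = min = 22, p = 0.952557, fail to reject H0.
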